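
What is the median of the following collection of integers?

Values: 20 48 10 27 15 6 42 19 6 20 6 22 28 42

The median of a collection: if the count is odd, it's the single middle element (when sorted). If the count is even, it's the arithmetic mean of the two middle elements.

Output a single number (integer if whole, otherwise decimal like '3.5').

Step 1: insert 20 -> lo=[20] (size 1, max 20) hi=[] (size 0) -> median=20
Step 2: insert 48 -> lo=[20] (size 1, max 20) hi=[48] (size 1, min 48) -> median=34
Step 3: insert 10 -> lo=[10, 20] (size 2, max 20) hi=[48] (size 1, min 48) -> median=20
Step 4: insert 27 -> lo=[10, 20] (size 2, max 20) hi=[27, 48] (size 2, min 27) -> median=23.5
Step 5: insert 15 -> lo=[10, 15, 20] (size 3, max 20) hi=[27, 48] (size 2, min 27) -> median=20
Step 6: insert 6 -> lo=[6, 10, 15] (size 3, max 15) hi=[20, 27, 48] (size 3, min 20) -> median=17.5
Step 7: insert 42 -> lo=[6, 10, 15, 20] (size 4, max 20) hi=[27, 42, 48] (size 3, min 27) -> median=20
Step 8: insert 19 -> lo=[6, 10, 15, 19] (size 4, max 19) hi=[20, 27, 42, 48] (size 4, min 20) -> median=19.5
Step 9: insert 6 -> lo=[6, 6, 10, 15, 19] (size 5, max 19) hi=[20, 27, 42, 48] (size 4, min 20) -> median=19
Step 10: insert 20 -> lo=[6, 6, 10, 15, 19] (size 5, max 19) hi=[20, 20, 27, 42, 48] (size 5, min 20) -> median=19.5
Step 11: insert 6 -> lo=[6, 6, 6, 10, 15, 19] (size 6, max 19) hi=[20, 20, 27, 42, 48] (size 5, min 20) -> median=19
Step 12: insert 22 -> lo=[6, 6, 6, 10, 15, 19] (size 6, max 19) hi=[20, 20, 22, 27, 42, 48] (size 6, min 20) -> median=19.5
Step 13: insert 28 -> lo=[6, 6, 6, 10, 15, 19, 20] (size 7, max 20) hi=[20, 22, 27, 28, 42, 48] (size 6, min 20) -> median=20
Step 14: insert 42 -> lo=[6, 6, 6, 10, 15, 19, 20] (size 7, max 20) hi=[20, 22, 27, 28, 42, 42, 48] (size 7, min 20) -> median=20

Answer: 20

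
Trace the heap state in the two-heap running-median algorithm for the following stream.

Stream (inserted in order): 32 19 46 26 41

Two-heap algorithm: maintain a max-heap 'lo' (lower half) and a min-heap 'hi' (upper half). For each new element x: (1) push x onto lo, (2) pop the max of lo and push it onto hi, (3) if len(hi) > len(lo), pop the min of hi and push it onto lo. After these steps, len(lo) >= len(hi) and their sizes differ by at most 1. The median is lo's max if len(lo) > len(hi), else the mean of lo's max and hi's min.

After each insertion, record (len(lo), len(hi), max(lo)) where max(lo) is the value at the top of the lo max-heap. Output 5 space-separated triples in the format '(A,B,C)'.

Answer: (1,0,32) (1,1,19) (2,1,32) (2,2,26) (3,2,32)

Derivation:
Step 1: insert 32 -> lo=[32] hi=[] -> (len(lo)=1, len(hi)=0, max(lo)=32)
Step 2: insert 19 -> lo=[19] hi=[32] -> (len(lo)=1, len(hi)=1, max(lo)=19)
Step 3: insert 46 -> lo=[19, 32] hi=[46] -> (len(lo)=2, len(hi)=1, max(lo)=32)
Step 4: insert 26 -> lo=[19, 26] hi=[32, 46] -> (len(lo)=2, len(hi)=2, max(lo)=26)
Step 5: insert 41 -> lo=[19, 26, 32] hi=[41, 46] -> (len(lo)=3, len(hi)=2, max(lo)=32)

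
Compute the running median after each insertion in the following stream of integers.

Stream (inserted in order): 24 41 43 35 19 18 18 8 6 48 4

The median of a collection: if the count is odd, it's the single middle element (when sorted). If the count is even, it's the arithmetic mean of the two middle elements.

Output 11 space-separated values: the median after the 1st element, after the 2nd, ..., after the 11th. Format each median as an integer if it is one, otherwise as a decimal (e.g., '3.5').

Step 1: insert 24 -> lo=[24] (size 1, max 24) hi=[] (size 0) -> median=24
Step 2: insert 41 -> lo=[24] (size 1, max 24) hi=[41] (size 1, min 41) -> median=32.5
Step 3: insert 43 -> lo=[24, 41] (size 2, max 41) hi=[43] (size 1, min 43) -> median=41
Step 4: insert 35 -> lo=[24, 35] (size 2, max 35) hi=[41, 43] (size 2, min 41) -> median=38
Step 5: insert 19 -> lo=[19, 24, 35] (size 3, max 35) hi=[41, 43] (size 2, min 41) -> median=35
Step 6: insert 18 -> lo=[18, 19, 24] (size 3, max 24) hi=[35, 41, 43] (size 3, min 35) -> median=29.5
Step 7: insert 18 -> lo=[18, 18, 19, 24] (size 4, max 24) hi=[35, 41, 43] (size 3, min 35) -> median=24
Step 8: insert 8 -> lo=[8, 18, 18, 19] (size 4, max 19) hi=[24, 35, 41, 43] (size 4, min 24) -> median=21.5
Step 9: insert 6 -> lo=[6, 8, 18, 18, 19] (size 5, max 19) hi=[24, 35, 41, 43] (size 4, min 24) -> median=19
Step 10: insert 48 -> lo=[6, 8, 18, 18, 19] (size 5, max 19) hi=[24, 35, 41, 43, 48] (size 5, min 24) -> median=21.5
Step 11: insert 4 -> lo=[4, 6, 8, 18, 18, 19] (size 6, max 19) hi=[24, 35, 41, 43, 48] (size 5, min 24) -> median=19

Answer: 24 32.5 41 38 35 29.5 24 21.5 19 21.5 19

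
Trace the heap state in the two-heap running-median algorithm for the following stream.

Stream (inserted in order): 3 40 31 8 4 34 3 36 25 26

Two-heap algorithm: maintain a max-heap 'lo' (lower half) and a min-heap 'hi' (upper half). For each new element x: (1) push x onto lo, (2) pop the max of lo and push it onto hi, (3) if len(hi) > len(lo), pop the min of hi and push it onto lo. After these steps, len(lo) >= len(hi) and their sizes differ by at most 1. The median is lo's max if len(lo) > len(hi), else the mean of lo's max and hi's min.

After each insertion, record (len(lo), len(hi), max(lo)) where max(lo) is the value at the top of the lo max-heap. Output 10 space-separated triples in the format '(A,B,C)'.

Step 1: insert 3 -> lo=[3] hi=[] -> (len(lo)=1, len(hi)=0, max(lo)=3)
Step 2: insert 40 -> lo=[3] hi=[40] -> (len(lo)=1, len(hi)=1, max(lo)=3)
Step 3: insert 31 -> lo=[3, 31] hi=[40] -> (len(lo)=2, len(hi)=1, max(lo)=31)
Step 4: insert 8 -> lo=[3, 8] hi=[31, 40] -> (len(lo)=2, len(hi)=2, max(lo)=8)
Step 5: insert 4 -> lo=[3, 4, 8] hi=[31, 40] -> (len(lo)=3, len(hi)=2, max(lo)=8)
Step 6: insert 34 -> lo=[3, 4, 8] hi=[31, 34, 40] -> (len(lo)=3, len(hi)=3, max(lo)=8)
Step 7: insert 3 -> lo=[3, 3, 4, 8] hi=[31, 34, 40] -> (len(lo)=4, len(hi)=3, max(lo)=8)
Step 8: insert 36 -> lo=[3, 3, 4, 8] hi=[31, 34, 36, 40] -> (len(lo)=4, len(hi)=4, max(lo)=8)
Step 9: insert 25 -> lo=[3, 3, 4, 8, 25] hi=[31, 34, 36, 40] -> (len(lo)=5, len(hi)=4, max(lo)=25)
Step 10: insert 26 -> lo=[3, 3, 4, 8, 25] hi=[26, 31, 34, 36, 40] -> (len(lo)=5, len(hi)=5, max(lo)=25)

Answer: (1,0,3) (1,1,3) (2,1,31) (2,2,8) (3,2,8) (3,3,8) (4,3,8) (4,4,8) (5,4,25) (5,5,25)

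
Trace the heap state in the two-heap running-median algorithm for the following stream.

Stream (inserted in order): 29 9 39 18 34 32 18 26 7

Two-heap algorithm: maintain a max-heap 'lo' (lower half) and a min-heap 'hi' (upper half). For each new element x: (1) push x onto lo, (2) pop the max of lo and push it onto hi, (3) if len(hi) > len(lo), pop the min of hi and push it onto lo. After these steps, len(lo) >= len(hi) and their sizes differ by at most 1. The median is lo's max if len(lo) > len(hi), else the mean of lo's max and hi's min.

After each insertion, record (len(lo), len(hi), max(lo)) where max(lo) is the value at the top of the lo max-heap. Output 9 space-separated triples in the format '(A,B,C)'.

Step 1: insert 29 -> lo=[29] hi=[] -> (len(lo)=1, len(hi)=0, max(lo)=29)
Step 2: insert 9 -> lo=[9] hi=[29] -> (len(lo)=1, len(hi)=1, max(lo)=9)
Step 3: insert 39 -> lo=[9, 29] hi=[39] -> (len(lo)=2, len(hi)=1, max(lo)=29)
Step 4: insert 18 -> lo=[9, 18] hi=[29, 39] -> (len(lo)=2, len(hi)=2, max(lo)=18)
Step 5: insert 34 -> lo=[9, 18, 29] hi=[34, 39] -> (len(lo)=3, len(hi)=2, max(lo)=29)
Step 6: insert 32 -> lo=[9, 18, 29] hi=[32, 34, 39] -> (len(lo)=3, len(hi)=3, max(lo)=29)
Step 7: insert 18 -> lo=[9, 18, 18, 29] hi=[32, 34, 39] -> (len(lo)=4, len(hi)=3, max(lo)=29)
Step 8: insert 26 -> lo=[9, 18, 18, 26] hi=[29, 32, 34, 39] -> (len(lo)=4, len(hi)=4, max(lo)=26)
Step 9: insert 7 -> lo=[7, 9, 18, 18, 26] hi=[29, 32, 34, 39] -> (len(lo)=5, len(hi)=4, max(lo)=26)

Answer: (1,0,29) (1,1,9) (2,1,29) (2,2,18) (3,2,29) (3,3,29) (4,3,29) (4,4,26) (5,4,26)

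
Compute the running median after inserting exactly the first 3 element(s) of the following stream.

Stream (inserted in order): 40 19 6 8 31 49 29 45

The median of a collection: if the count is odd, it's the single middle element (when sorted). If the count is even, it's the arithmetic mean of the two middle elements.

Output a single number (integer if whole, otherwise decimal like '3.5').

Step 1: insert 40 -> lo=[40] (size 1, max 40) hi=[] (size 0) -> median=40
Step 2: insert 19 -> lo=[19] (size 1, max 19) hi=[40] (size 1, min 40) -> median=29.5
Step 3: insert 6 -> lo=[6, 19] (size 2, max 19) hi=[40] (size 1, min 40) -> median=19

Answer: 19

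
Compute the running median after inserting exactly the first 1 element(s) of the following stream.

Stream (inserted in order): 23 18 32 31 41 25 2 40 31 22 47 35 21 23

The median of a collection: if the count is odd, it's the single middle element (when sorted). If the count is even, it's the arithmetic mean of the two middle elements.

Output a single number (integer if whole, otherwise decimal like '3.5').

Answer: 23

Derivation:
Step 1: insert 23 -> lo=[23] (size 1, max 23) hi=[] (size 0) -> median=23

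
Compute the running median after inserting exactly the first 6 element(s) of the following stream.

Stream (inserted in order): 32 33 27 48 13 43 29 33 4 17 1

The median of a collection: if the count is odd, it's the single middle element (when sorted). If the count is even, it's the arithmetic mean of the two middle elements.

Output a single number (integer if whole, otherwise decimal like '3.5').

Answer: 32.5

Derivation:
Step 1: insert 32 -> lo=[32] (size 1, max 32) hi=[] (size 0) -> median=32
Step 2: insert 33 -> lo=[32] (size 1, max 32) hi=[33] (size 1, min 33) -> median=32.5
Step 3: insert 27 -> lo=[27, 32] (size 2, max 32) hi=[33] (size 1, min 33) -> median=32
Step 4: insert 48 -> lo=[27, 32] (size 2, max 32) hi=[33, 48] (size 2, min 33) -> median=32.5
Step 5: insert 13 -> lo=[13, 27, 32] (size 3, max 32) hi=[33, 48] (size 2, min 33) -> median=32
Step 6: insert 43 -> lo=[13, 27, 32] (size 3, max 32) hi=[33, 43, 48] (size 3, min 33) -> median=32.5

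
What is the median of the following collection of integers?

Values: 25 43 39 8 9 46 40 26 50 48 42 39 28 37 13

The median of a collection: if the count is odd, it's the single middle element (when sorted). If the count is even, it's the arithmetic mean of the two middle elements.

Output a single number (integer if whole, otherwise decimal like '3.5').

Step 1: insert 25 -> lo=[25] (size 1, max 25) hi=[] (size 0) -> median=25
Step 2: insert 43 -> lo=[25] (size 1, max 25) hi=[43] (size 1, min 43) -> median=34
Step 3: insert 39 -> lo=[25, 39] (size 2, max 39) hi=[43] (size 1, min 43) -> median=39
Step 4: insert 8 -> lo=[8, 25] (size 2, max 25) hi=[39, 43] (size 2, min 39) -> median=32
Step 5: insert 9 -> lo=[8, 9, 25] (size 3, max 25) hi=[39, 43] (size 2, min 39) -> median=25
Step 6: insert 46 -> lo=[8, 9, 25] (size 3, max 25) hi=[39, 43, 46] (size 3, min 39) -> median=32
Step 7: insert 40 -> lo=[8, 9, 25, 39] (size 4, max 39) hi=[40, 43, 46] (size 3, min 40) -> median=39
Step 8: insert 26 -> lo=[8, 9, 25, 26] (size 4, max 26) hi=[39, 40, 43, 46] (size 4, min 39) -> median=32.5
Step 9: insert 50 -> lo=[8, 9, 25, 26, 39] (size 5, max 39) hi=[40, 43, 46, 50] (size 4, min 40) -> median=39
Step 10: insert 48 -> lo=[8, 9, 25, 26, 39] (size 5, max 39) hi=[40, 43, 46, 48, 50] (size 5, min 40) -> median=39.5
Step 11: insert 42 -> lo=[8, 9, 25, 26, 39, 40] (size 6, max 40) hi=[42, 43, 46, 48, 50] (size 5, min 42) -> median=40
Step 12: insert 39 -> lo=[8, 9, 25, 26, 39, 39] (size 6, max 39) hi=[40, 42, 43, 46, 48, 50] (size 6, min 40) -> median=39.5
Step 13: insert 28 -> lo=[8, 9, 25, 26, 28, 39, 39] (size 7, max 39) hi=[40, 42, 43, 46, 48, 50] (size 6, min 40) -> median=39
Step 14: insert 37 -> lo=[8, 9, 25, 26, 28, 37, 39] (size 7, max 39) hi=[39, 40, 42, 43, 46, 48, 50] (size 7, min 39) -> median=39
Step 15: insert 13 -> lo=[8, 9, 13, 25, 26, 28, 37, 39] (size 8, max 39) hi=[39, 40, 42, 43, 46, 48, 50] (size 7, min 39) -> median=39

Answer: 39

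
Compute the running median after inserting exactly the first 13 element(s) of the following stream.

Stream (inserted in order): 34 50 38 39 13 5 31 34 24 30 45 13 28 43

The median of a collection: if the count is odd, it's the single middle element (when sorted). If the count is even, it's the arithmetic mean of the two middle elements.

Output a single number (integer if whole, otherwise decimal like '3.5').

Answer: 31

Derivation:
Step 1: insert 34 -> lo=[34] (size 1, max 34) hi=[] (size 0) -> median=34
Step 2: insert 50 -> lo=[34] (size 1, max 34) hi=[50] (size 1, min 50) -> median=42
Step 3: insert 38 -> lo=[34, 38] (size 2, max 38) hi=[50] (size 1, min 50) -> median=38
Step 4: insert 39 -> lo=[34, 38] (size 2, max 38) hi=[39, 50] (size 2, min 39) -> median=38.5
Step 5: insert 13 -> lo=[13, 34, 38] (size 3, max 38) hi=[39, 50] (size 2, min 39) -> median=38
Step 6: insert 5 -> lo=[5, 13, 34] (size 3, max 34) hi=[38, 39, 50] (size 3, min 38) -> median=36
Step 7: insert 31 -> lo=[5, 13, 31, 34] (size 4, max 34) hi=[38, 39, 50] (size 3, min 38) -> median=34
Step 8: insert 34 -> lo=[5, 13, 31, 34] (size 4, max 34) hi=[34, 38, 39, 50] (size 4, min 34) -> median=34
Step 9: insert 24 -> lo=[5, 13, 24, 31, 34] (size 5, max 34) hi=[34, 38, 39, 50] (size 4, min 34) -> median=34
Step 10: insert 30 -> lo=[5, 13, 24, 30, 31] (size 5, max 31) hi=[34, 34, 38, 39, 50] (size 5, min 34) -> median=32.5
Step 11: insert 45 -> lo=[5, 13, 24, 30, 31, 34] (size 6, max 34) hi=[34, 38, 39, 45, 50] (size 5, min 34) -> median=34
Step 12: insert 13 -> lo=[5, 13, 13, 24, 30, 31] (size 6, max 31) hi=[34, 34, 38, 39, 45, 50] (size 6, min 34) -> median=32.5
Step 13: insert 28 -> lo=[5, 13, 13, 24, 28, 30, 31] (size 7, max 31) hi=[34, 34, 38, 39, 45, 50] (size 6, min 34) -> median=31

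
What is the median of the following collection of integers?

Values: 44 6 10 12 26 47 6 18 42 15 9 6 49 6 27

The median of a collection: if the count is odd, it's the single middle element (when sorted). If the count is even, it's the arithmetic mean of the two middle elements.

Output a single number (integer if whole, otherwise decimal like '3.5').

Answer: 15

Derivation:
Step 1: insert 44 -> lo=[44] (size 1, max 44) hi=[] (size 0) -> median=44
Step 2: insert 6 -> lo=[6] (size 1, max 6) hi=[44] (size 1, min 44) -> median=25
Step 3: insert 10 -> lo=[6, 10] (size 2, max 10) hi=[44] (size 1, min 44) -> median=10
Step 4: insert 12 -> lo=[6, 10] (size 2, max 10) hi=[12, 44] (size 2, min 12) -> median=11
Step 5: insert 26 -> lo=[6, 10, 12] (size 3, max 12) hi=[26, 44] (size 2, min 26) -> median=12
Step 6: insert 47 -> lo=[6, 10, 12] (size 3, max 12) hi=[26, 44, 47] (size 3, min 26) -> median=19
Step 7: insert 6 -> lo=[6, 6, 10, 12] (size 4, max 12) hi=[26, 44, 47] (size 3, min 26) -> median=12
Step 8: insert 18 -> lo=[6, 6, 10, 12] (size 4, max 12) hi=[18, 26, 44, 47] (size 4, min 18) -> median=15
Step 9: insert 42 -> lo=[6, 6, 10, 12, 18] (size 5, max 18) hi=[26, 42, 44, 47] (size 4, min 26) -> median=18
Step 10: insert 15 -> lo=[6, 6, 10, 12, 15] (size 5, max 15) hi=[18, 26, 42, 44, 47] (size 5, min 18) -> median=16.5
Step 11: insert 9 -> lo=[6, 6, 9, 10, 12, 15] (size 6, max 15) hi=[18, 26, 42, 44, 47] (size 5, min 18) -> median=15
Step 12: insert 6 -> lo=[6, 6, 6, 9, 10, 12] (size 6, max 12) hi=[15, 18, 26, 42, 44, 47] (size 6, min 15) -> median=13.5
Step 13: insert 49 -> lo=[6, 6, 6, 9, 10, 12, 15] (size 7, max 15) hi=[18, 26, 42, 44, 47, 49] (size 6, min 18) -> median=15
Step 14: insert 6 -> lo=[6, 6, 6, 6, 9, 10, 12] (size 7, max 12) hi=[15, 18, 26, 42, 44, 47, 49] (size 7, min 15) -> median=13.5
Step 15: insert 27 -> lo=[6, 6, 6, 6, 9, 10, 12, 15] (size 8, max 15) hi=[18, 26, 27, 42, 44, 47, 49] (size 7, min 18) -> median=15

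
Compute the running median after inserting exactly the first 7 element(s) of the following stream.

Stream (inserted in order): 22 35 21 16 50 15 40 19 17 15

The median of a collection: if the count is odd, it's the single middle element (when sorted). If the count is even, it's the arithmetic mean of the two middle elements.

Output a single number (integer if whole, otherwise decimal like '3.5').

Answer: 22

Derivation:
Step 1: insert 22 -> lo=[22] (size 1, max 22) hi=[] (size 0) -> median=22
Step 2: insert 35 -> lo=[22] (size 1, max 22) hi=[35] (size 1, min 35) -> median=28.5
Step 3: insert 21 -> lo=[21, 22] (size 2, max 22) hi=[35] (size 1, min 35) -> median=22
Step 4: insert 16 -> lo=[16, 21] (size 2, max 21) hi=[22, 35] (size 2, min 22) -> median=21.5
Step 5: insert 50 -> lo=[16, 21, 22] (size 3, max 22) hi=[35, 50] (size 2, min 35) -> median=22
Step 6: insert 15 -> lo=[15, 16, 21] (size 3, max 21) hi=[22, 35, 50] (size 3, min 22) -> median=21.5
Step 7: insert 40 -> lo=[15, 16, 21, 22] (size 4, max 22) hi=[35, 40, 50] (size 3, min 35) -> median=22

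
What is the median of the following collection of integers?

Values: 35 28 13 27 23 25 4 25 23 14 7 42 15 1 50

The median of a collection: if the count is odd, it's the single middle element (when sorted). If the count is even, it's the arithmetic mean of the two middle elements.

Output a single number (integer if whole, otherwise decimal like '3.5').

Step 1: insert 35 -> lo=[35] (size 1, max 35) hi=[] (size 0) -> median=35
Step 2: insert 28 -> lo=[28] (size 1, max 28) hi=[35] (size 1, min 35) -> median=31.5
Step 3: insert 13 -> lo=[13, 28] (size 2, max 28) hi=[35] (size 1, min 35) -> median=28
Step 4: insert 27 -> lo=[13, 27] (size 2, max 27) hi=[28, 35] (size 2, min 28) -> median=27.5
Step 5: insert 23 -> lo=[13, 23, 27] (size 3, max 27) hi=[28, 35] (size 2, min 28) -> median=27
Step 6: insert 25 -> lo=[13, 23, 25] (size 3, max 25) hi=[27, 28, 35] (size 3, min 27) -> median=26
Step 7: insert 4 -> lo=[4, 13, 23, 25] (size 4, max 25) hi=[27, 28, 35] (size 3, min 27) -> median=25
Step 8: insert 25 -> lo=[4, 13, 23, 25] (size 4, max 25) hi=[25, 27, 28, 35] (size 4, min 25) -> median=25
Step 9: insert 23 -> lo=[4, 13, 23, 23, 25] (size 5, max 25) hi=[25, 27, 28, 35] (size 4, min 25) -> median=25
Step 10: insert 14 -> lo=[4, 13, 14, 23, 23] (size 5, max 23) hi=[25, 25, 27, 28, 35] (size 5, min 25) -> median=24
Step 11: insert 7 -> lo=[4, 7, 13, 14, 23, 23] (size 6, max 23) hi=[25, 25, 27, 28, 35] (size 5, min 25) -> median=23
Step 12: insert 42 -> lo=[4, 7, 13, 14, 23, 23] (size 6, max 23) hi=[25, 25, 27, 28, 35, 42] (size 6, min 25) -> median=24
Step 13: insert 15 -> lo=[4, 7, 13, 14, 15, 23, 23] (size 7, max 23) hi=[25, 25, 27, 28, 35, 42] (size 6, min 25) -> median=23
Step 14: insert 1 -> lo=[1, 4, 7, 13, 14, 15, 23] (size 7, max 23) hi=[23, 25, 25, 27, 28, 35, 42] (size 7, min 23) -> median=23
Step 15: insert 50 -> lo=[1, 4, 7, 13, 14, 15, 23, 23] (size 8, max 23) hi=[25, 25, 27, 28, 35, 42, 50] (size 7, min 25) -> median=23

Answer: 23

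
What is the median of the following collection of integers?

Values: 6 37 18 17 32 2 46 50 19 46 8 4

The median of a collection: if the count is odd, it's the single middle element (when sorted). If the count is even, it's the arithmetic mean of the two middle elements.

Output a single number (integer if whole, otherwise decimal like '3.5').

Step 1: insert 6 -> lo=[6] (size 1, max 6) hi=[] (size 0) -> median=6
Step 2: insert 37 -> lo=[6] (size 1, max 6) hi=[37] (size 1, min 37) -> median=21.5
Step 3: insert 18 -> lo=[6, 18] (size 2, max 18) hi=[37] (size 1, min 37) -> median=18
Step 4: insert 17 -> lo=[6, 17] (size 2, max 17) hi=[18, 37] (size 2, min 18) -> median=17.5
Step 5: insert 32 -> lo=[6, 17, 18] (size 3, max 18) hi=[32, 37] (size 2, min 32) -> median=18
Step 6: insert 2 -> lo=[2, 6, 17] (size 3, max 17) hi=[18, 32, 37] (size 3, min 18) -> median=17.5
Step 7: insert 46 -> lo=[2, 6, 17, 18] (size 4, max 18) hi=[32, 37, 46] (size 3, min 32) -> median=18
Step 8: insert 50 -> lo=[2, 6, 17, 18] (size 4, max 18) hi=[32, 37, 46, 50] (size 4, min 32) -> median=25
Step 9: insert 19 -> lo=[2, 6, 17, 18, 19] (size 5, max 19) hi=[32, 37, 46, 50] (size 4, min 32) -> median=19
Step 10: insert 46 -> lo=[2, 6, 17, 18, 19] (size 5, max 19) hi=[32, 37, 46, 46, 50] (size 5, min 32) -> median=25.5
Step 11: insert 8 -> lo=[2, 6, 8, 17, 18, 19] (size 6, max 19) hi=[32, 37, 46, 46, 50] (size 5, min 32) -> median=19
Step 12: insert 4 -> lo=[2, 4, 6, 8, 17, 18] (size 6, max 18) hi=[19, 32, 37, 46, 46, 50] (size 6, min 19) -> median=18.5

Answer: 18.5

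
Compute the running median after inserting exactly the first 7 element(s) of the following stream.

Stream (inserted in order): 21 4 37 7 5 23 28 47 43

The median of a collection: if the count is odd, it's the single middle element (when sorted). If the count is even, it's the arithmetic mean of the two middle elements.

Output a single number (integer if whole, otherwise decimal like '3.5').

Answer: 21

Derivation:
Step 1: insert 21 -> lo=[21] (size 1, max 21) hi=[] (size 0) -> median=21
Step 2: insert 4 -> lo=[4] (size 1, max 4) hi=[21] (size 1, min 21) -> median=12.5
Step 3: insert 37 -> lo=[4, 21] (size 2, max 21) hi=[37] (size 1, min 37) -> median=21
Step 4: insert 7 -> lo=[4, 7] (size 2, max 7) hi=[21, 37] (size 2, min 21) -> median=14
Step 5: insert 5 -> lo=[4, 5, 7] (size 3, max 7) hi=[21, 37] (size 2, min 21) -> median=7
Step 6: insert 23 -> lo=[4, 5, 7] (size 3, max 7) hi=[21, 23, 37] (size 3, min 21) -> median=14
Step 7: insert 28 -> lo=[4, 5, 7, 21] (size 4, max 21) hi=[23, 28, 37] (size 3, min 23) -> median=21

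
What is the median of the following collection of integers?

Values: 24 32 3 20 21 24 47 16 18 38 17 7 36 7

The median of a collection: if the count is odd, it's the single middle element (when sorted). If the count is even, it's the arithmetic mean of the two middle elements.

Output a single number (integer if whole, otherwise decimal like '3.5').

Answer: 20.5

Derivation:
Step 1: insert 24 -> lo=[24] (size 1, max 24) hi=[] (size 0) -> median=24
Step 2: insert 32 -> lo=[24] (size 1, max 24) hi=[32] (size 1, min 32) -> median=28
Step 3: insert 3 -> lo=[3, 24] (size 2, max 24) hi=[32] (size 1, min 32) -> median=24
Step 4: insert 20 -> lo=[3, 20] (size 2, max 20) hi=[24, 32] (size 2, min 24) -> median=22
Step 5: insert 21 -> lo=[3, 20, 21] (size 3, max 21) hi=[24, 32] (size 2, min 24) -> median=21
Step 6: insert 24 -> lo=[3, 20, 21] (size 3, max 21) hi=[24, 24, 32] (size 3, min 24) -> median=22.5
Step 7: insert 47 -> lo=[3, 20, 21, 24] (size 4, max 24) hi=[24, 32, 47] (size 3, min 24) -> median=24
Step 8: insert 16 -> lo=[3, 16, 20, 21] (size 4, max 21) hi=[24, 24, 32, 47] (size 4, min 24) -> median=22.5
Step 9: insert 18 -> lo=[3, 16, 18, 20, 21] (size 5, max 21) hi=[24, 24, 32, 47] (size 4, min 24) -> median=21
Step 10: insert 38 -> lo=[3, 16, 18, 20, 21] (size 5, max 21) hi=[24, 24, 32, 38, 47] (size 5, min 24) -> median=22.5
Step 11: insert 17 -> lo=[3, 16, 17, 18, 20, 21] (size 6, max 21) hi=[24, 24, 32, 38, 47] (size 5, min 24) -> median=21
Step 12: insert 7 -> lo=[3, 7, 16, 17, 18, 20] (size 6, max 20) hi=[21, 24, 24, 32, 38, 47] (size 6, min 21) -> median=20.5
Step 13: insert 36 -> lo=[3, 7, 16, 17, 18, 20, 21] (size 7, max 21) hi=[24, 24, 32, 36, 38, 47] (size 6, min 24) -> median=21
Step 14: insert 7 -> lo=[3, 7, 7, 16, 17, 18, 20] (size 7, max 20) hi=[21, 24, 24, 32, 36, 38, 47] (size 7, min 21) -> median=20.5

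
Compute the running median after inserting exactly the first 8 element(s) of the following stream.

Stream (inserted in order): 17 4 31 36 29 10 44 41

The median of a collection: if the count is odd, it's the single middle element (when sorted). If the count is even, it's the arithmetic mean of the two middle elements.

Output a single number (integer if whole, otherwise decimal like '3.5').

Step 1: insert 17 -> lo=[17] (size 1, max 17) hi=[] (size 0) -> median=17
Step 2: insert 4 -> lo=[4] (size 1, max 4) hi=[17] (size 1, min 17) -> median=10.5
Step 3: insert 31 -> lo=[4, 17] (size 2, max 17) hi=[31] (size 1, min 31) -> median=17
Step 4: insert 36 -> lo=[4, 17] (size 2, max 17) hi=[31, 36] (size 2, min 31) -> median=24
Step 5: insert 29 -> lo=[4, 17, 29] (size 3, max 29) hi=[31, 36] (size 2, min 31) -> median=29
Step 6: insert 10 -> lo=[4, 10, 17] (size 3, max 17) hi=[29, 31, 36] (size 3, min 29) -> median=23
Step 7: insert 44 -> lo=[4, 10, 17, 29] (size 4, max 29) hi=[31, 36, 44] (size 3, min 31) -> median=29
Step 8: insert 41 -> lo=[4, 10, 17, 29] (size 4, max 29) hi=[31, 36, 41, 44] (size 4, min 31) -> median=30

Answer: 30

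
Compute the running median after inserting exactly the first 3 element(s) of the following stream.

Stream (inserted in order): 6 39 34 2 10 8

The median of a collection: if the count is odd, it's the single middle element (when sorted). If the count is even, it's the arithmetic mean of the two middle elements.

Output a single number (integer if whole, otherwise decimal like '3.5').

Step 1: insert 6 -> lo=[6] (size 1, max 6) hi=[] (size 0) -> median=6
Step 2: insert 39 -> lo=[6] (size 1, max 6) hi=[39] (size 1, min 39) -> median=22.5
Step 3: insert 34 -> lo=[6, 34] (size 2, max 34) hi=[39] (size 1, min 39) -> median=34

Answer: 34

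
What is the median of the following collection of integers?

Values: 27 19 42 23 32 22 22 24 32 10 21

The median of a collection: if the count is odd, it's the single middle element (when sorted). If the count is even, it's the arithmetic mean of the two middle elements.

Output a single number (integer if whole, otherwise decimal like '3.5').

Answer: 23

Derivation:
Step 1: insert 27 -> lo=[27] (size 1, max 27) hi=[] (size 0) -> median=27
Step 2: insert 19 -> lo=[19] (size 1, max 19) hi=[27] (size 1, min 27) -> median=23
Step 3: insert 42 -> lo=[19, 27] (size 2, max 27) hi=[42] (size 1, min 42) -> median=27
Step 4: insert 23 -> lo=[19, 23] (size 2, max 23) hi=[27, 42] (size 2, min 27) -> median=25
Step 5: insert 32 -> lo=[19, 23, 27] (size 3, max 27) hi=[32, 42] (size 2, min 32) -> median=27
Step 6: insert 22 -> lo=[19, 22, 23] (size 3, max 23) hi=[27, 32, 42] (size 3, min 27) -> median=25
Step 7: insert 22 -> lo=[19, 22, 22, 23] (size 4, max 23) hi=[27, 32, 42] (size 3, min 27) -> median=23
Step 8: insert 24 -> lo=[19, 22, 22, 23] (size 4, max 23) hi=[24, 27, 32, 42] (size 4, min 24) -> median=23.5
Step 9: insert 32 -> lo=[19, 22, 22, 23, 24] (size 5, max 24) hi=[27, 32, 32, 42] (size 4, min 27) -> median=24
Step 10: insert 10 -> lo=[10, 19, 22, 22, 23] (size 5, max 23) hi=[24, 27, 32, 32, 42] (size 5, min 24) -> median=23.5
Step 11: insert 21 -> lo=[10, 19, 21, 22, 22, 23] (size 6, max 23) hi=[24, 27, 32, 32, 42] (size 5, min 24) -> median=23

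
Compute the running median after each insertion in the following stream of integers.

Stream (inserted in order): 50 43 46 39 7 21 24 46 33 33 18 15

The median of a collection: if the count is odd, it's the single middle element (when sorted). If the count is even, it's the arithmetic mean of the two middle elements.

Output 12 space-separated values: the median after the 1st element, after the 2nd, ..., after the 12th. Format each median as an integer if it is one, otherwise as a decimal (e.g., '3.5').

Answer: 50 46.5 46 44.5 43 41 39 41 39 36 33 33

Derivation:
Step 1: insert 50 -> lo=[50] (size 1, max 50) hi=[] (size 0) -> median=50
Step 2: insert 43 -> lo=[43] (size 1, max 43) hi=[50] (size 1, min 50) -> median=46.5
Step 3: insert 46 -> lo=[43, 46] (size 2, max 46) hi=[50] (size 1, min 50) -> median=46
Step 4: insert 39 -> lo=[39, 43] (size 2, max 43) hi=[46, 50] (size 2, min 46) -> median=44.5
Step 5: insert 7 -> lo=[7, 39, 43] (size 3, max 43) hi=[46, 50] (size 2, min 46) -> median=43
Step 6: insert 21 -> lo=[7, 21, 39] (size 3, max 39) hi=[43, 46, 50] (size 3, min 43) -> median=41
Step 7: insert 24 -> lo=[7, 21, 24, 39] (size 4, max 39) hi=[43, 46, 50] (size 3, min 43) -> median=39
Step 8: insert 46 -> lo=[7, 21, 24, 39] (size 4, max 39) hi=[43, 46, 46, 50] (size 4, min 43) -> median=41
Step 9: insert 33 -> lo=[7, 21, 24, 33, 39] (size 5, max 39) hi=[43, 46, 46, 50] (size 4, min 43) -> median=39
Step 10: insert 33 -> lo=[7, 21, 24, 33, 33] (size 5, max 33) hi=[39, 43, 46, 46, 50] (size 5, min 39) -> median=36
Step 11: insert 18 -> lo=[7, 18, 21, 24, 33, 33] (size 6, max 33) hi=[39, 43, 46, 46, 50] (size 5, min 39) -> median=33
Step 12: insert 15 -> lo=[7, 15, 18, 21, 24, 33] (size 6, max 33) hi=[33, 39, 43, 46, 46, 50] (size 6, min 33) -> median=33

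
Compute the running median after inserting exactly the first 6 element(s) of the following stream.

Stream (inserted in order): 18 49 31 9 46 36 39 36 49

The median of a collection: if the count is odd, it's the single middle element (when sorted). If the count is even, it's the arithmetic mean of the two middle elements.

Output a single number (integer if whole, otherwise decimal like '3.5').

Step 1: insert 18 -> lo=[18] (size 1, max 18) hi=[] (size 0) -> median=18
Step 2: insert 49 -> lo=[18] (size 1, max 18) hi=[49] (size 1, min 49) -> median=33.5
Step 3: insert 31 -> lo=[18, 31] (size 2, max 31) hi=[49] (size 1, min 49) -> median=31
Step 4: insert 9 -> lo=[9, 18] (size 2, max 18) hi=[31, 49] (size 2, min 31) -> median=24.5
Step 5: insert 46 -> lo=[9, 18, 31] (size 3, max 31) hi=[46, 49] (size 2, min 46) -> median=31
Step 6: insert 36 -> lo=[9, 18, 31] (size 3, max 31) hi=[36, 46, 49] (size 3, min 36) -> median=33.5

Answer: 33.5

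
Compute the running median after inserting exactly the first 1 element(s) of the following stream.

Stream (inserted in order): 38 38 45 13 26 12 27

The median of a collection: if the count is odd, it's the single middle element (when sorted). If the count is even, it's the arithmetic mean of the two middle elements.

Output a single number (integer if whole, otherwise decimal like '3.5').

Answer: 38

Derivation:
Step 1: insert 38 -> lo=[38] (size 1, max 38) hi=[] (size 0) -> median=38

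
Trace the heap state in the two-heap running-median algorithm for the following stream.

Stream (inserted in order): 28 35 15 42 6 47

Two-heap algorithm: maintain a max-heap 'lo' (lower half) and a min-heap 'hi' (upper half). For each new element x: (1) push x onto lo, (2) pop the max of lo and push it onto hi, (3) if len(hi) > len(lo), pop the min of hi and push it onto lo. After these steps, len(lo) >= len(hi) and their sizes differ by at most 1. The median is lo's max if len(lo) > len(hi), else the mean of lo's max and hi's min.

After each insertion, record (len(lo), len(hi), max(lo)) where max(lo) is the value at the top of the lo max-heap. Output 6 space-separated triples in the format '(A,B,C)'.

Step 1: insert 28 -> lo=[28] hi=[] -> (len(lo)=1, len(hi)=0, max(lo)=28)
Step 2: insert 35 -> lo=[28] hi=[35] -> (len(lo)=1, len(hi)=1, max(lo)=28)
Step 3: insert 15 -> lo=[15, 28] hi=[35] -> (len(lo)=2, len(hi)=1, max(lo)=28)
Step 4: insert 42 -> lo=[15, 28] hi=[35, 42] -> (len(lo)=2, len(hi)=2, max(lo)=28)
Step 5: insert 6 -> lo=[6, 15, 28] hi=[35, 42] -> (len(lo)=3, len(hi)=2, max(lo)=28)
Step 6: insert 47 -> lo=[6, 15, 28] hi=[35, 42, 47] -> (len(lo)=3, len(hi)=3, max(lo)=28)

Answer: (1,0,28) (1,1,28) (2,1,28) (2,2,28) (3,2,28) (3,3,28)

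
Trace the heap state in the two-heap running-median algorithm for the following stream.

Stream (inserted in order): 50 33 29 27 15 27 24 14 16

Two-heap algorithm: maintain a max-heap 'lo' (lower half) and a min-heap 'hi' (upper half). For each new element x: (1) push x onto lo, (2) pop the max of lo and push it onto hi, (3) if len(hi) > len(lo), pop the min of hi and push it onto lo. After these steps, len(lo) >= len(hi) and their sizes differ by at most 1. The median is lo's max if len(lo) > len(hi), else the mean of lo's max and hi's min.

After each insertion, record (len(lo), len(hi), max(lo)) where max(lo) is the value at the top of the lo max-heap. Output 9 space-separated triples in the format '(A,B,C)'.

Answer: (1,0,50) (1,1,33) (2,1,33) (2,2,29) (3,2,29) (3,3,27) (4,3,27) (4,4,27) (5,4,27)

Derivation:
Step 1: insert 50 -> lo=[50] hi=[] -> (len(lo)=1, len(hi)=0, max(lo)=50)
Step 2: insert 33 -> lo=[33] hi=[50] -> (len(lo)=1, len(hi)=1, max(lo)=33)
Step 3: insert 29 -> lo=[29, 33] hi=[50] -> (len(lo)=2, len(hi)=1, max(lo)=33)
Step 4: insert 27 -> lo=[27, 29] hi=[33, 50] -> (len(lo)=2, len(hi)=2, max(lo)=29)
Step 5: insert 15 -> lo=[15, 27, 29] hi=[33, 50] -> (len(lo)=3, len(hi)=2, max(lo)=29)
Step 6: insert 27 -> lo=[15, 27, 27] hi=[29, 33, 50] -> (len(lo)=3, len(hi)=3, max(lo)=27)
Step 7: insert 24 -> lo=[15, 24, 27, 27] hi=[29, 33, 50] -> (len(lo)=4, len(hi)=3, max(lo)=27)
Step 8: insert 14 -> lo=[14, 15, 24, 27] hi=[27, 29, 33, 50] -> (len(lo)=4, len(hi)=4, max(lo)=27)
Step 9: insert 16 -> lo=[14, 15, 16, 24, 27] hi=[27, 29, 33, 50] -> (len(lo)=5, len(hi)=4, max(lo)=27)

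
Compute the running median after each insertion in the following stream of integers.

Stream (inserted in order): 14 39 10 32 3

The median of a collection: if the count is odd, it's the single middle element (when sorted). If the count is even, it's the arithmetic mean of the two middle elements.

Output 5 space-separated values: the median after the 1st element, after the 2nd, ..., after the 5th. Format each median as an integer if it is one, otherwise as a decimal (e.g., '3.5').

Step 1: insert 14 -> lo=[14] (size 1, max 14) hi=[] (size 0) -> median=14
Step 2: insert 39 -> lo=[14] (size 1, max 14) hi=[39] (size 1, min 39) -> median=26.5
Step 3: insert 10 -> lo=[10, 14] (size 2, max 14) hi=[39] (size 1, min 39) -> median=14
Step 4: insert 32 -> lo=[10, 14] (size 2, max 14) hi=[32, 39] (size 2, min 32) -> median=23
Step 5: insert 3 -> lo=[3, 10, 14] (size 3, max 14) hi=[32, 39] (size 2, min 32) -> median=14

Answer: 14 26.5 14 23 14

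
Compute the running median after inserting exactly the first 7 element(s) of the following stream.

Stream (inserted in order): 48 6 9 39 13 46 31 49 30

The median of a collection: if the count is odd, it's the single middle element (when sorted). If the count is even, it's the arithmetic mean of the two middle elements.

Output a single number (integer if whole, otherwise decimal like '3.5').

Answer: 31

Derivation:
Step 1: insert 48 -> lo=[48] (size 1, max 48) hi=[] (size 0) -> median=48
Step 2: insert 6 -> lo=[6] (size 1, max 6) hi=[48] (size 1, min 48) -> median=27
Step 3: insert 9 -> lo=[6, 9] (size 2, max 9) hi=[48] (size 1, min 48) -> median=9
Step 4: insert 39 -> lo=[6, 9] (size 2, max 9) hi=[39, 48] (size 2, min 39) -> median=24
Step 5: insert 13 -> lo=[6, 9, 13] (size 3, max 13) hi=[39, 48] (size 2, min 39) -> median=13
Step 6: insert 46 -> lo=[6, 9, 13] (size 3, max 13) hi=[39, 46, 48] (size 3, min 39) -> median=26
Step 7: insert 31 -> lo=[6, 9, 13, 31] (size 4, max 31) hi=[39, 46, 48] (size 3, min 39) -> median=31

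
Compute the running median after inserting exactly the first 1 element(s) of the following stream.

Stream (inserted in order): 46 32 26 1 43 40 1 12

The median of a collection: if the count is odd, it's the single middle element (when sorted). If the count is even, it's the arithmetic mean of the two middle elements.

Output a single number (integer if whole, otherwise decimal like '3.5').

Step 1: insert 46 -> lo=[46] (size 1, max 46) hi=[] (size 0) -> median=46

Answer: 46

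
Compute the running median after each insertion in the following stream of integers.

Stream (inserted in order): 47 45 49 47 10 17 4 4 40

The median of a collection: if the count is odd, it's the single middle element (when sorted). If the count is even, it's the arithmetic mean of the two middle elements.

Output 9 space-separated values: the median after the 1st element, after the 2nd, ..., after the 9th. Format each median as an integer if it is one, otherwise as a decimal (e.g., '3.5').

Step 1: insert 47 -> lo=[47] (size 1, max 47) hi=[] (size 0) -> median=47
Step 2: insert 45 -> lo=[45] (size 1, max 45) hi=[47] (size 1, min 47) -> median=46
Step 3: insert 49 -> lo=[45, 47] (size 2, max 47) hi=[49] (size 1, min 49) -> median=47
Step 4: insert 47 -> lo=[45, 47] (size 2, max 47) hi=[47, 49] (size 2, min 47) -> median=47
Step 5: insert 10 -> lo=[10, 45, 47] (size 3, max 47) hi=[47, 49] (size 2, min 47) -> median=47
Step 6: insert 17 -> lo=[10, 17, 45] (size 3, max 45) hi=[47, 47, 49] (size 3, min 47) -> median=46
Step 7: insert 4 -> lo=[4, 10, 17, 45] (size 4, max 45) hi=[47, 47, 49] (size 3, min 47) -> median=45
Step 8: insert 4 -> lo=[4, 4, 10, 17] (size 4, max 17) hi=[45, 47, 47, 49] (size 4, min 45) -> median=31
Step 9: insert 40 -> lo=[4, 4, 10, 17, 40] (size 5, max 40) hi=[45, 47, 47, 49] (size 4, min 45) -> median=40

Answer: 47 46 47 47 47 46 45 31 40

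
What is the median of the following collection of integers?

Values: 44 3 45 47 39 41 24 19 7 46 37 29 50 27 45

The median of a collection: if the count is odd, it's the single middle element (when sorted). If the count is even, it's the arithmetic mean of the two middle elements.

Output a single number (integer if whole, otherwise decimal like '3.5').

Step 1: insert 44 -> lo=[44] (size 1, max 44) hi=[] (size 0) -> median=44
Step 2: insert 3 -> lo=[3] (size 1, max 3) hi=[44] (size 1, min 44) -> median=23.5
Step 3: insert 45 -> lo=[3, 44] (size 2, max 44) hi=[45] (size 1, min 45) -> median=44
Step 4: insert 47 -> lo=[3, 44] (size 2, max 44) hi=[45, 47] (size 2, min 45) -> median=44.5
Step 5: insert 39 -> lo=[3, 39, 44] (size 3, max 44) hi=[45, 47] (size 2, min 45) -> median=44
Step 6: insert 41 -> lo=[3, 39, 41] (size 3, max 41) hi=[44, 45, 47] (size 3, min 44) -> median=42.5
Step 7: insert 24 -> lo=[3, 24, 39, 41] (size 4, max 41) hi=[44, 45, 47] (size 3, min 44) -> median=41
Step 8: insert 19 -> lo=[3, 19, 24, 39] (size 4, max 39) hi=[41, 44, 45, 47] (size 4, min 41) -> median=40
Step 9: insert 7 -> lo=[3, 7, 19, 24, 39] (size 5, max 39) hi=[41, 44, 45, 47] (size 4, min 41) -> median=39
Step 10: insert 46 -> lo=[3, 7, 19, 24, 39] (size 5, max 39) hi=[41, 44, 45, 46, 47] (size 5, min 41) -> median=40
Step 11: insert 37 -> lo=[3, 7, 19, 24, 37, 39] (size 6, max 39) hi=[41, 44, 45, 46, 47] (size 5, min 41) -> median=39
Step 12: insert 29 -> lo=[3, 7, 19, 24, 29, 37] (size 6, max 37) hi=[39, 41, 44, 45, 46, 47] (size 6, min 39) -> median=38
Step 13: insert 50 -> lo=[3, 7, 19, 24, 29, 37, 39] (size 7, max 39) hi=[41, 44, 45, 46, 47, 50] (size 6, min 41) -> median=39
Step 14: insert 27 -> lo=[3, 7, 19, 24, 27, 29, 37] (size 7, max 37) hi=[39, 41, 44, 45, 46, 47, 50] (size 7, min 39) -> median=38
Step 15: insert 45 -> lo=[3, 7, 19, 24, 27, 29, 37, 39] (size 8, max 39) hi=[41, 44, 45, 45, 46, 47, 50] (size 7, min 41) -> median=39

Answer: 39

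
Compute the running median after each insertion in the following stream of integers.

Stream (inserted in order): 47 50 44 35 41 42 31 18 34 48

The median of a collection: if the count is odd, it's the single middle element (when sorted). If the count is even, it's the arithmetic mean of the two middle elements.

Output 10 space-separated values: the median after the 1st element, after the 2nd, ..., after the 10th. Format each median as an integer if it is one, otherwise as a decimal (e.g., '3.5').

Answer: 47 48.5 47 45.5 44 43 42 41.5 41 41.5

Derivation:
Step 1: insert 47 -> lo=[47] (size 1, max 47) hi=[] (size 0) -> median=47
Step 2: insert 50 -> lo=[47] (size 1, max 47) hi=[50] (size 1, min 50) -> median=48.5
Step 3: insert 44 -> lo=[44, 47] (size 2, max 47) hi=[50] (size 1, min 50) -> median=47
Step 4: insert 35 -> lo=[35, 44] (size 2, max 44) hi=[47, 50] (size 2, min 47) -> median=45.5
Step 5: insert 41 -> lo=[35, 41, 44] (size 3, max 44) hi=[47, 50] (size 2, min 47) -> median=44
Step 6: insert 42 -> lo=[35, 41, 42] (size 3, max 42) hi=[44, 47, 50] (size 3, min 44) -> median=43
Step 7: insert 31 -> lo=[31, 35, 41, 42] (size 4, max 42) hi=[44, 47, 50] (size 3, min 44) -> median=42
Step 8: insert 18 -> lo=[18, 31, 35, 41] (size 4, max 41) hi=[42, 44, 47, 50] (size 4, min 42) -> median=41.5
Step 9: insert 34 -> lo=[18, 31, 34, 35, 41] (size 5, max 41) hi=[42, 44, 47, 50] (size 4, min 42) -> median=41
Step 10: insert 48 -> lo=[18, 31, 34, 35, 41] (size 5, max 41) hi=[42, 44, 47, 48, 50] (size 5, min 42) -> median=41.5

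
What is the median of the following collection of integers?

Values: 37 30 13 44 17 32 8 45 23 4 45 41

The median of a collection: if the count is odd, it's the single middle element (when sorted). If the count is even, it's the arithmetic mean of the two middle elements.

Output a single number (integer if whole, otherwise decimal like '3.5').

Answer: 31

Derivation:
Step 1: insert 37 -> lo=[37] (size 1, max 37) hi=[] (size 0) -> median=37
Step 2: insert 30 -> lo=[30] (size 1, max 30) hi=[37] (size 1, min 37) -> median=33.5
Step 3: insert 13 -> lo=[13, 30] (size 2, max 30) hi=[37] (size 1, min 37) -> median=30
Step 4: insert 44 -> lo=[13, 30] (size 2, max 30) hi=[37, 44] (size 2, min 37) -> median=33.5
Step 5: insert 17 -> lo=[13, 17, 30] (size 3, max 30) hi=[37, 44] (size 2, min 37) -> median=30
Step 6: insert 32 -> lo=[13, 17, 30] (size 3, max 30) hi=[32, 37, 44] (size 3, min 32) -> median=31
Step 7: insert 8 -> lo=[8, 13, 17, 30] (size 4, max 30) hi=[32, 37, 44] (size 3, min 32) -> median=30
Step 8: insert 45 -> lo=[8, 13, 17, 30] (size 4, max 30) hi=[32, 37, 44, 45] (size 4, min 32) -> median=31
Step 9: insert 23 -> lo=[8, 13, 17, 23, 30] (size 5, max 30) hi=[32, 37, 44, 45] (size 4, min 32) -> median=30
Step 10: insert 4 -> lo=[4, 8, 13, 17, 23] (size 5, max 23) hi=[30, 32, 37, 44, 45] (size 5, min 30) -> median=26.5
Step 11: insert 45 -> lo=[4, 8, 13, 17, 23, 30] (size 6, max 30) hi=[32, 37, 44, 45, 45] (size 5, min 32) -> median=30
Step 12: insert 41 -> lo=[4, 8, 13, 17, 23, 30] (size 6, max 30) hi=[32, 37, 41, 44, 45, 45] (size 6, min 32) -> median=31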